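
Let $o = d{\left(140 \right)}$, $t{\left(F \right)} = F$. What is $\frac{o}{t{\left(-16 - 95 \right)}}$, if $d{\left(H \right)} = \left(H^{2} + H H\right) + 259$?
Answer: $- \frac{13153}{37} \approx -355.49$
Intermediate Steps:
$d{\left(H \right)} = 259 + 2 H^{2}$ ($d{\left(H \right)} = \left(H^{2} + H^{2}\right) + 259 = 2 H^{2} + 259 = 259 + 2 H^{2}$)
$o = 39459$ ($o = 259 + 2 \cdot 140^{2} = 259 + 2 \cdot 19600 = 259 + 39200 = 39459$)
$\frac{o}{t{\left(-16 - 95 \right)}} = \frac{39459}{-16 - 95} = \frac{39459}{-111} = 39459 \left(- \frac{1}{111}\right) = - \frac{13153}{37}$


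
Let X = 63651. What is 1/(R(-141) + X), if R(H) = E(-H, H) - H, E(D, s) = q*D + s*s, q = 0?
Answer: 1/83673 ≈ 1.1951e-5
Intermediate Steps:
E(D, s) = s² (E(D, s) = 0*D + s*s = 0 + s² = s²)
R(H) = H² - H
1/(R(-141) + X) = 1/(-141*(-1 - 141) + 63651) = 1/(-141*(-142) + 63651) = 1/(20022 + 63651) = 1/83673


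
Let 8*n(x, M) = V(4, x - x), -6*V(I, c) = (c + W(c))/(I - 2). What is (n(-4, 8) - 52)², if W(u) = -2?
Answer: 6225025/2304 ≈ 2701.8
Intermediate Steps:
V(I, c) = -(-2 + c)/(6*(-2 + I)) (V(I, c) = -(c - 2)/(6*(I - 2)) = -(-2 + c)/(6*(-2 + I)))
n(x, M) = 1/48 (n(x, M) = ((2 - (x - x))/(6*(-2 + 4)))/8 = ((⅙)*(2 - 1*0)/2)/8 = ((⅙)*(½)*(2 + 0))/8 = ((⅙)*(½)*2)/8 = (⅛)*(⅙) = 1/48)
(n(-4, 8) - 52)² = (1/48 - 52)² = (-2495/48)² = 6225025/2304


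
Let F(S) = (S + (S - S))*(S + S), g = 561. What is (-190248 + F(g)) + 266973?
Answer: 706167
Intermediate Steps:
F(S) = 2*S² (F(S) = (S + 0)*(2*S) = S*(2*S) = 2*S²)
(-190248 + F(g)) + 266973 = (-190248 + 2*561²) + 266973 = (-190248 + 2*314721) + 266973 = (-190248 + 629442) + 266973 = 439194 + 266973 = 706167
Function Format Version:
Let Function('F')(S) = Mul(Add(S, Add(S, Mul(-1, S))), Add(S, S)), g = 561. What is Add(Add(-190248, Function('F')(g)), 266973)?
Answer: 706167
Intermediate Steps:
Function('F')(S) = Mul(2, Pow(S, 2)) (Function('F')(S) = Mul(Add(S, 0), Mul(2, S)) = Mul(S, Mul(2, S)) = Mul(2, Pow(S, 2)))
Add(Add(-190248, Function('F')(g)), 266973) = Add(Add(-190248, Mul(2, Pow(561, 2))), 266973) = Add(Add(-190248, Mul(2, 314721)), 266973) = Add(Add(-190248, 629442), 266973) = Add(439194, 266973) = 706167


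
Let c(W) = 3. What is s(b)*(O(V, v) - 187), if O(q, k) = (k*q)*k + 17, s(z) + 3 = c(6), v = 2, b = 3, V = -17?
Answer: 0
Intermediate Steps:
s(z) = 0 (s(z) = -3 + 3 = 0)
O(q, k) = 17 + q*k² (O(q, k) = q*k² + 17 = 17 + q*k²)
s(b)*(O(V, v) - 187) = 0*((17 - 17*2²) - 187) = 0*((17 - 17*4) - 187) = 0*((17 - 68) - 187) = 0*(-51 - 187) = 0*(-238) = 0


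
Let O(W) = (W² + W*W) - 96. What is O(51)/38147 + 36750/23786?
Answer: 2940837/1751669 ≈ 1.6789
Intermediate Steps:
O(W) = -96 + 2*W² (O(W) = (W² + W²) - 96 = 2*W² - 96 = -96 + 2*W²)
O(51)/38147 + 36750/23786 = (-96 + 2*51²)/38147 + 36750/23786 = (-96 + 2*2601)*(1/38147) + 36750*(1/23786) = (-96 + 5202)*(1/38147) + 2625/1699 = 5106*(1/38147) + 2625/1699 = 138/1031 + 2625/1699 = 2940837/1751669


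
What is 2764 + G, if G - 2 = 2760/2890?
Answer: 799650/289 ≈ 2767.0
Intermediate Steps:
G = 854/289 (G = 2 + 2760/2890 = 2 + 2760*(1/2890) = 2 + 276/289 = 854/289 ≈ 2.9550)
2764 + G = 2764 + 854/289 = 799650/289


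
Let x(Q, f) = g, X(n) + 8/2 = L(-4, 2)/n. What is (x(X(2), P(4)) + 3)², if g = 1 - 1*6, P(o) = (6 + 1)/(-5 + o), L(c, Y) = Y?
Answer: 4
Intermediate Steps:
P(o) = 7/(-5 + o)
g = -5 (g = 1 - 6 = -5)
X(n) = -4 + 2/n
x(Q, f) = -5
(x(X(2), P(4)) + 3)² = (-5 + 3)² = (-2)² = 4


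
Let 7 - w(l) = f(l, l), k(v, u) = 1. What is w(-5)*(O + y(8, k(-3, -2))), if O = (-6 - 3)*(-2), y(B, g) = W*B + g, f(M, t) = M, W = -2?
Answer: 36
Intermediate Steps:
w(l) = 7 - l
y(B, g) = g - 2*B (y(B, g) = -2*B + g = g - 2*B)
O = 18 (O = -9*(-2) = 18)
w(-5)*(O + y(8, k(-3, -2))) = (7 - 1*(-5))*(18 + (1 - 2*8)) = (7 + 5)*(18 + (1 - 16)) = 12*(18 - 15) = 12*3 = 36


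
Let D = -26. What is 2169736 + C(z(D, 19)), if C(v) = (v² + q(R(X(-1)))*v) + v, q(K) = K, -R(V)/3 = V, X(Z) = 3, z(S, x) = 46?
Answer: 2171484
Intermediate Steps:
R(V) = -3*V
C(v) = v² - 8*v (C(v) = (v² + (-3*3)*v) + v = (v² - 9*v) + v = v² - 8*v)
2169736 + C(z(D, 19)) = 2169736 + 46*(-8 + 46) = 2169736 + 46*38 = 2169736 + 1748 = 2171484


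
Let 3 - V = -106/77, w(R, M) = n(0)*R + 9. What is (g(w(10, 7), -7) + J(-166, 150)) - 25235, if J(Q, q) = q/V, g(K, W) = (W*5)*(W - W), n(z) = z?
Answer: -8492645/337 ≈ -25201.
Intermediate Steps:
w(R, M) = 9 (w(R, M) = 0*R + 9 = 0 + 9 = 9)
V = 337/77 (V = 3 - (-106)/77 = 3 - 1*(-106/77) = 3 + 106/77 = 337/77 ≈ 4.3766)
g(K, W) = 0 (g(K, W) = (5*W)*0 = 0)
J(Q, q) = 77*q/337 (J(Q, q) = q/(337/77) = q*(77/337) = 77*q/337)
(g(w(10, 7), -7) + J(-166, 150)) - 25235 = (0 + (77/337)*150) - 25235 = (0 + 11550/337) - 25235 = 11550/337 - 25235 = -8492645/337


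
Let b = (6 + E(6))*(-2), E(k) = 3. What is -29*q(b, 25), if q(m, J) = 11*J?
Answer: -7975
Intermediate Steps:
b = -18 (b = (6 + 3)*(-2) = 9*(-2) = -18)
-29*q(b, 25) = -319*25 = -29*275 = -7975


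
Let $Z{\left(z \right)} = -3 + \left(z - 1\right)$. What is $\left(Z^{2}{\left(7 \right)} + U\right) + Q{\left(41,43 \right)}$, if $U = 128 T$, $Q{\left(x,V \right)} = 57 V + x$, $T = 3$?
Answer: $2885$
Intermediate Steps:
$Q{\left(x,V \right)} = x + 57 V$
$U = 384$ ($U = 128 \cdot 3 = 384$)
$Z{\left(z \right)} = -4 + z$ ($Z{\left(z \right)} = -3 + \left(-1 + z\right) = -4 + z$)
$\left(Z^{2}{\left(7 \right)} + U\right) + Q{\left(41,43 \right)} = \left(\left(-4 + 7\right)^{2} + 384\right) + \left(41 + 57 \cdot 43\right) = \left(3^{2} + 384\right) + \left(41 + 2451\right) = \left(9 + 384\right) + 2492 = 393 + 2492 = 2885$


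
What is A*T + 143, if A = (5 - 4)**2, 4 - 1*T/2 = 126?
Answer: -101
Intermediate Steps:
T = -244 (T = 8 - 2*126 = 8 - 252 = -244)
A = 1 (A = 1**2 = 1)
A*T + 143 = 1*(-244) + 143 = -244 + 143 = -101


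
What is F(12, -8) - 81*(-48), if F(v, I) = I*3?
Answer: 3864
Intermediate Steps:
F(v, I) = 3*I
F(12, -8) - 81*(-48) = 3*(-8) - 81*(-48) = -24 + 3888 = 3864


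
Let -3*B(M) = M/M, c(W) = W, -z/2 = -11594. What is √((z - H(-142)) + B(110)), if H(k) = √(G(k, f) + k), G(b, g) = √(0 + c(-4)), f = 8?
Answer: √(208689 - 9*√2*√(-71 + I))/3 ≈ 152.27 - 0.039129*I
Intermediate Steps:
z = 23188 (z = -2*(-11594) = 23188)
B(M) = -⅓ (B(M) = -M/(3*M) = -⅓*1 = -⅓)
G(b, g) = 2*I (G(b, g) = √(0 - 4) = √(-4) = 2*I)
H(k) = √(k + 2*I) (H(k) = √(2*I + k) = √(k + 2*I))
√((z - H(-142)) + B(110)) = √((23188 - √(-142 + 2*I)) - ⅓) = √(69563/3 - √(-142 + 2*I))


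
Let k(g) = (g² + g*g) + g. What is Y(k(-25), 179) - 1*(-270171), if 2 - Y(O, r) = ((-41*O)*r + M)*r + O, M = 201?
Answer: 1609492194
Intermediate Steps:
k(g) = g + 2*g² (k(g) = (g² + g²) + g = 2*g² + g = g + 2*g²)
Y(O, r) = 2 - O - r*(201 - 41*O*r) (Y(O, r) = 2 - (((-41*O)*r + 201)*r + O) = 2 - ((-41*O*r + 201)*r + O) = 2 - ((201 - 41*O*r)*r + O) = 2 - (r*(201 - 41*O*r) + O) = 2 - (O + r*(201 - 41*O*r)) = 2 + (-O - r*(201 - 41*O*r)) = 2 - O - r*(201 - 41*O*r))
Y(k(-25), 179) - 1*(-270171) = (2 - (-25)*(1 + 2*(-25)) - 201*179 + 41*(-25*(1 + 2*(-25)))*179²) - 1*(-270171) = (2 - (-25)*(1 - 50) - 35979 + 41*(-25*(1 - 50))*32041) + 270171 = (2 - (-25)*(-49) - 35979 + 41*(-25*(-49))*32041) + 270171 = (2 - 1*1225 - 35979 + 41*1225*32041) + 270171 = (2 - 1225 - 35979 + 1609259225) + 270171 = 1609222023 + 270171 = 1609492194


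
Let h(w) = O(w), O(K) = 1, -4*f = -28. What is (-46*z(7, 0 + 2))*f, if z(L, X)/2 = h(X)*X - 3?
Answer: 644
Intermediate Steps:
f = 7 (f = -¼*(-28) = 7)
h(w) = 1
z(L, X) = -6 + 2*X (z(L, X) = 2*(1*X - 3) = 2*(X - 3) = 2*(-3 + X) = -6 + 2*X)
(-46*z(7, 0 + 2))*f = -46*(-6 + 2*(0 + 2))*7 = -46*(-6 + 2*2)*7 = -46*(-6 + 4)*7 = -46*(-2)*7 = 92*7 = 644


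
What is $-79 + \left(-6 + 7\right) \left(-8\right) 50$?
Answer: $-479$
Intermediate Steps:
$-79 + \left(-6 + 7\right) \left(-8\right) 50 = -79 + 1 \left(-8\right) 50 = -79 - 400 = -479$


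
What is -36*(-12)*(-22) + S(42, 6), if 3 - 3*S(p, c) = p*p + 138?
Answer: -10137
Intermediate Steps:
S(p, c) = -45 - p²/3 (S(p, c) = 1 - (p*p + 138)/3 = 1 - (p² + 138)/3 = 1 - (138 + p²)/3 = 1 + (-46 - p²/3) = -45 - p²/3)
-36*(-12)*(-22) + S(42, 6) = -36*(-12)*(-22) + (-45 - ⅓*42²) = 432*(-22) + (-45 - ⅓*1764) = -9504 + (-45 - 588) = -9504 - 633 = -10137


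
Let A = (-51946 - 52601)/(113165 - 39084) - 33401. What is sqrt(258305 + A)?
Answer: sqrt(1234264183800837)/74081 ≈ 474.24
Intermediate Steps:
A = -2474484028/74081 (A = -104547/74081 - 33401 = -2474484028/74081 ≈ -33402.)
sqrt(258305 + A) = sqrt(258305 - 2474484028/74081) = sqrt(16661008677/74081) = sqrt(1234264183800837)/74081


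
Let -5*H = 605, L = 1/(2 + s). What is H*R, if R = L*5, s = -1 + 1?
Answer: -605/2 ≈ -302.50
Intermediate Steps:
s = 0
L = ½ (L = 1/(2 + 0) = 1/2 = ½ ≈ 0.50000)
H = -121 (H = -⅕*605 = -121)
R = 5/2 (R = (½)*5 = 5/2 ≈ 2.5000)
H*R = -121*5/2 = -605/2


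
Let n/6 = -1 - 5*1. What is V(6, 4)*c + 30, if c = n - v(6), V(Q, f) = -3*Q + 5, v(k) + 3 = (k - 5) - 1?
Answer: 459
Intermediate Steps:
v(k) = -9 + k (v(k) = -3 + ((k - 5) - 1) = -3 + ((-5 + k) - 1) = -3 + (-6 + k) = -9 + k)
V(Q, f) = 5 - 3*Q
n = -36 (n = 6*(-1 - 5*1) = 6*(-1 - 5) = 6*(-6) = -36)
c = -33 (c = -36 - (-9 + 6) = -36 - 1*(-3) = -36 + 3 = -33)
V(6, 4)*c + 30 = (5 - 3*6)*(-33) + 30 = (5 - 18)*(-33) + 30 = -13*(-33) + 30 = 429 + 30 = 459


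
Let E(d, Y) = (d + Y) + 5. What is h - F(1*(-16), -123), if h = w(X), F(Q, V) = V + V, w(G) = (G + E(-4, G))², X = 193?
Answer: 150015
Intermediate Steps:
E(d, Y) = 5 + Y + d (E(d, Y) = (Y + d) + 5 = 5 + Y + d)
w(G) = (1 + 2*G)² (w(G) = (G + (5 + G - 4))² = (G + (1 + G))² = (1 + 2*G)²)
F(Q, V) = 2*V
h = 149769 (h = (1 + 2*193)² = (1 + 386)² = 387² = 149769)
h - F(1*(-16), -123) = 149769 - 2*(-123) = 149769 - 1*(-246) = 149769 + 246 = 150015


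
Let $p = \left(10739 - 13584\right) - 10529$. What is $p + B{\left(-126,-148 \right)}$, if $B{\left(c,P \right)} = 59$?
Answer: $-13315$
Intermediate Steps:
$p = -13374$ ($p = -2845 - 10529 = -13374$)
$p + B{\left(-126,-148 \right)} = -13374 + 59 = -13315$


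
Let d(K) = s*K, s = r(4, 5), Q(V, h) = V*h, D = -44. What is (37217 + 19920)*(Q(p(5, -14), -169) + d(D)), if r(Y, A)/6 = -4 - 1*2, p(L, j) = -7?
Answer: 158098079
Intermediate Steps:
r(Y, A) = -36 (r(Y, A) = 6*(-4 - 1*2) = 6*(-4 - 2) = 6*(-6) = -36)
s = -36
d(K) = -36*K
(37217 + 19920)*(Q(p(5, -14), -169) + d(D)) = (37217 + 19920)*(-7*(-169) - 36*(-44)) = 57137*(1183 + 1584) = 57137*2767 = 158098079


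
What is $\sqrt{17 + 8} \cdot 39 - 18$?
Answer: $177$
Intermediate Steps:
$\sqrt{17 + 8} \cdot 39 - 18 = \sqrt{25} \cdot 39 - 18 = 5 \cdot 39 - 18 = 195 - 18 = 177$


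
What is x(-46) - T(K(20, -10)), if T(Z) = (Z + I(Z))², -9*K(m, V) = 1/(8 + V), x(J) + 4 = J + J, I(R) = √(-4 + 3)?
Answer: -30781/324 - I/9 ≈ -95.003 - 0.11111*I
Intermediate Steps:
I(R) = I (I(R) = √(-1) = I)
x(J) = -4 + 2*J (x(J) = -4 + (J + J) = -4 + 2*J)
K(m, V) = -1/(9*(8 + V))
T(Z) = (I + Z)² (T(Z) = (Z + I)² = (I + Z)²)
x(-46) - T(K(20, -10)) = (-4 + 2*(-46)) - (I - 1/(72 + 9*(-10)))² = (-4 - 92) - (I - 1/(72 - 90))² = -96 - (I - 1/(-18))² = -96 - (I - 1*(-1/18))² = -96 - (I + 1/18)² = -96 - (1/18 + I)²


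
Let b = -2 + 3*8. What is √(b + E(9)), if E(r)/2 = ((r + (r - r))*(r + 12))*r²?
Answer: 4*√1915 ≈ 175.04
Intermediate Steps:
E(r) = 2*r³*(12 + r) (E(r) = 2*(((r + (r - r))*(r + 12))*r²) = 2*(((r + 0)*(12 + r))*r²) = 2*((r*(12 + r))*r²) = 2*(r³*(12 + r)) = 2*r³*(12 + r))
b = 22 (b = -2 + 24 = 22)
√(b + E(9)) = √(22 + 2*9³*(12 + 9)) = √(22 + 2*729*21) = √(22 + 30618) = √30640 = 4*√1915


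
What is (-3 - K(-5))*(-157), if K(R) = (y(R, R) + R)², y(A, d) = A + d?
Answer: 35796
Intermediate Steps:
K(R) = 9*R² (K(R) = ((R + R) + R)² = (2*R + R)² = (3*R)² = 9*R²)
(-3 - K(-5))*(-157) = (-3 - 9*(-5)²)*(-157) = (-3 - 9*25)*(-157) = (-3 - 1*225)*(-157) = (-3 - 225)*(-157) = -228*(-157) = 35796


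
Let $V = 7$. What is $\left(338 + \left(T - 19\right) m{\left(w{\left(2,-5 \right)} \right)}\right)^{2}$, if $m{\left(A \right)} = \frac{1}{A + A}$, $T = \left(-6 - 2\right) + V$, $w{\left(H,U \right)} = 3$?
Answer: $\frac{1008016}{9} \approx 1.12 \cdot 10^{5}$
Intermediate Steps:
$T = -1$ ($T = \left(-6 - 2\right) + 7 = -8 + 7 = -1$)
$m{\left(A \right)} = \frac{1}{2 A}$
$\left(338 + \left(T - 19\right) m{\left(w{\left(2,-5 \right)} \right)}\right)^{2} = \left(338 + \left(-1 - 19\right) \frac{1}{2 \cdot 3}\right)^{2} = \left(338 - 20 \cdot \frac{1}{2} \cdot \frac{1}{3}\right)^{2} = \left(338 - \frac{10}{3}\right)^{2} = \left(\frac{1004}{3}\right)^{2} = \frac{1008016}{9}$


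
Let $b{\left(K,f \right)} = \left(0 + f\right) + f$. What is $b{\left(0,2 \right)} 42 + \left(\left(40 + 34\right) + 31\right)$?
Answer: $273$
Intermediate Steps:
$b{\left(K,f \right)} = 2 f$ ($b{\left(K,f \right)} = f + f = 2 f$)
$b{\left(0,2 \right)} 42 + \left(\left(40 + 34\right) + 31\right) = 2 \cdot 2 \cdot 42 + \left(\left(40 + 34\right) + 31\right) = 4 \cdot 42 + \left(74 + 31\right) = 168 + 105 = 273$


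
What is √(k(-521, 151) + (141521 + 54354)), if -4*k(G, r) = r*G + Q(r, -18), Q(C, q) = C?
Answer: 3*√23945 ≈ 464.23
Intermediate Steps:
k(G, r) = -r/4 - G*r/4 (k(G, r) = -(r*G + r)/4 = -(G*r + r)/4 = -(r + G*r)/4 = -r/4 - G*r/4)
√(k(-521, 151) + (141521 + 54354)) = √((¼)*151*(-1 - 1*(-521)) + (141521 + 54354)) = √((¼)*151*(-1 + 521) + 195875) = √((¼)*151*520 + 195875) = √(19630 + 195875) = √215505 = 3*√23945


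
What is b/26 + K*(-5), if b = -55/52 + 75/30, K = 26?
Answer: -175685/1352 ≈ -129.94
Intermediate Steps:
b = 75/52 (b = -55*1/52 + 75*(1/30) = -55/52 + 5/2 = 75/52 ≈ 1.4423)
b/26 + K*(-5) = (75/52)/26 + 26*(-5) = (75/52)*(1/26) - 130 = 75/1352 - 130 = -175685/1352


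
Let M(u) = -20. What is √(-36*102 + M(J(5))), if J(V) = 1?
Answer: 2*I*√923 ≈ 60.762*I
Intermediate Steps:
√(-36*102 + M(J(5))) = √(-36*102 - 20) = √(-3672 - 20) = √(-3692) = 2*I*√923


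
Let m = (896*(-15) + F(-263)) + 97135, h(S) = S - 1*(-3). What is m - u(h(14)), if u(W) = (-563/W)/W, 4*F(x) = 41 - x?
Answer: 24210382/289 ≈ 83773.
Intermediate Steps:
F(x) = 41/4 - x/4 (F(x) = (41 - x)/4 = 41/4 - x/4)
h(S) = 3 + S (h(S) = S + 3 = 3 + S)
u(W) = -563/W² (u(W) = (-563/W)/W = -563/W²)
m = 83771 (m = (896*(-15) + (41/4 - ¼*(-263))) + 97135 = (-13440 + (41/4 + 263/4)) + 97135 = (-13440 + 76) + 97135 = -13364 + 97135 = 83771)
m - u(h(14)) = 83771 - (-563)/(3 + 14)² = 83771 - (-563)/17² = 83771 - (-563)/289 = 83771 - 1*(-563/289) = 83771 + 563/289 = 24210382/289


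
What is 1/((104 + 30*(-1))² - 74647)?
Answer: -1/69171 ≈ -1.4457e-5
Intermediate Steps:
1/((104 + 30*(-1))² - 74647) = 1/((104 - 30)² - 74647) = 1/(74² - 74647) = 1/(5476 - 74647) = 1/(-69171) = -1/69171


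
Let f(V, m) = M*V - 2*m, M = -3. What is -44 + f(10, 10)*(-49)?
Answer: 2406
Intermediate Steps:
f(V, m) = -3*V - 2*m
-44 + f(10, 10)*(-49) = -44 + (-3*10 - 2*10)*(-49) = -44 + (-30 - 20)*(-49) = -44 - 50*(-49) = -44 + 2450 = 2406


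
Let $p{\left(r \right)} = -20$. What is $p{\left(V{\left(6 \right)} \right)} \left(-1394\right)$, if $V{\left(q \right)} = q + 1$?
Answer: $27880$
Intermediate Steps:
$V{\left(q \right)} = 1 + q$
$p{\left(V{\left(6 \right)} \right)} \left(-1394\right) = \left(-20\right) \left(-1394\right) = 27880$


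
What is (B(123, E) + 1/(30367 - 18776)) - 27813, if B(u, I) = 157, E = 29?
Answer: -320560695/11591 ≈ -27656.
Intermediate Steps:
(B(123, E) + 1/(30367 - 18776)) - 27813 = (157 + 1/(30367 - 18776)) - 27813 = (157 + 1/11591) - 27813 = 1819788/11591 - 27813 = -320560695/11591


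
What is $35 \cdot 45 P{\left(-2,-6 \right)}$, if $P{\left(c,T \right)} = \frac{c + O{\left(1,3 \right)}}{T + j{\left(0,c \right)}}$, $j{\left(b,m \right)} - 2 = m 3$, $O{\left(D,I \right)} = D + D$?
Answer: $0$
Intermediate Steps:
$O{\left(D,I \right)} = 2 D$
$j{\left(b,m \right)} = 2 + 3 m$ ($j{\left(b,m \right)} = 2 + m 3 = 2 + 3 m$)
$P{\left(c,T \right)} = \frac{2 + c}{2 + T + 3 c}$ ($P{\left(c,T \right)} = \frac{c + 2 \cdot 1}{T + \left(2 + 3 c\right)} = \frac{c + 2}{2 + T + 3 c} = \frac{2 + c}{2 + T + 3 c}$)
$35 \cdot 45 P{\left(-2,-6 \right)} = 35 \cdot 45 \frac{2 - 2}{2 - 6 + 3 \left(-2\right)} = 1575 \frac{1}{2 - 6 - 6} \cdot 0 = 1575 \frac{1}{-10} \cdot 0 = 1575 \left(\left(- \frac{1}{10}\right) 0\right) = 1575 \cdot 0 = 0$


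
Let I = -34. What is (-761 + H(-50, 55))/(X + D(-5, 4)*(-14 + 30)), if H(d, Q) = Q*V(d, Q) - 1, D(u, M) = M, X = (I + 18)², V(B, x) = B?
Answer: -439/40 ≈ -10.975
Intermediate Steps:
X = 256 (X = (-34 + 18)² = (-16)² = 256)
H(d, Q) = -1 + Q*d (H(d, Q) = Q*d - 1 = -1 + Q*d)
(-761 + H(-50, 55))/(X + D(-5, 4)*(-14 + 30)) = (-761 + (-1 + 55*(-50)))/(256 + 4*(-14 + 30)) = (-761 + (-1 - 2750))/(256 + 4*16) = (-761 - 2751)/(256 + 64) = -3512/320 = -3512*1/320 = -439/40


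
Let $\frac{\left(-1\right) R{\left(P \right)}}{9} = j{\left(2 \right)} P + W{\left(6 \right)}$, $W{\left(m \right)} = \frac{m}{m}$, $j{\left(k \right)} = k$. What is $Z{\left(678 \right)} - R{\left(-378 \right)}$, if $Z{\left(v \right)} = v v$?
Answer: $452889$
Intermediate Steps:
$Z{\left(v \right)} = v^{2}$
$W{\left(m \right)} = 1$
$R{\left(P \right)} = -9 - 18 P$ ($R{\left(P \right)} = - 9 \left(2 P + 1\right) = - 9 \left(1 + 2 P\right) = -9 - 18 P$)
$Z{\left(678 \right)} - R{\left(-378 \right)} = 678^{2} - \left(-9 - -6804\right) = 459684 - \left(-9 + 6804\right) = 459684 - 6795 = 452889$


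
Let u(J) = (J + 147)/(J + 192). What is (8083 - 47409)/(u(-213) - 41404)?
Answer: 137641/144903 ≈ 0.94988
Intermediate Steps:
u(J) = (147 + J)/(192 + J)
(8083 - 47409)/(u(-213) - 41404) = (8083 - 47409)/((147 - 213)/(192 - 213) - 41404) = -39326/(-66/(-21) - 41404) = -39326/(-1/21*(-66) - 41404) = -39326/(22/7 - 41404) = -39326/(-289806/7) = -39326*(-7/289806) = 137641/144903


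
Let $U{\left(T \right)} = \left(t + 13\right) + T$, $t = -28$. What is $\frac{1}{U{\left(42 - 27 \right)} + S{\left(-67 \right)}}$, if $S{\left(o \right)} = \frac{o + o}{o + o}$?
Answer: $1$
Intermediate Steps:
$S{\left(o \right)} = 1$ ($S{\left(o \right)} = \frac{2 o}{2 o} = 2 o \frac{1}{2 o} = 1$)
$U{\left(T \right)} = -15 + T$ ($U{\left(T \right)} = \left(-28 + 13\right) + T = -15 + T$)
$\frac{1}{U{\left(42 - 27 \right)} + S{\left(-67 \right)}} = \frac{1}{\left(-15 + \left(42 - 27\right)\right) + 1} = \frac{1}{\left(-15 + 15\right) + 1} = \frac{1}{0 + 1} = 1^{-1} = 1$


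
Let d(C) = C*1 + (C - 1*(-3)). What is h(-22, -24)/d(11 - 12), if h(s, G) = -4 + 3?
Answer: -1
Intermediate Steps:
h(s, G) = -1
d(C) = 3 + 2*C (d(C) = C + (C + 3) = C + (3 + C) = 3 + 2*C)
h(-22, -24)/d(11 - 12) = -1/(3 + 2*(11 - 12)) = -1/(3 + 2*(-1)) = -1/(3 - 2) = -1/1 = -1*1 = -1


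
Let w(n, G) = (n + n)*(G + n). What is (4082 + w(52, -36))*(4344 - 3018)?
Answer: 7619196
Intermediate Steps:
w(n, G) = 2*n*(G + n) (w(n, G) = (2*n)*(G + n) = 2*n*(G + n))
(4082 + w(52, -36))*(4344 - 3018) = (4082 + 2*52*(-36 + 52))*(4344 - 3018) = (4082 + 2*52*16)*1326 = (4082 + 1664)*1326 = 5746*1326 = 7619196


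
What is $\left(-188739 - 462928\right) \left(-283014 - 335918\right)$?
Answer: $403337559644$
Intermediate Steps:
$\left(-188739 - 462928\right) \left(-283014 - 335918\right) = \left(-651667\right) \left(-618932\right) = 403337559644$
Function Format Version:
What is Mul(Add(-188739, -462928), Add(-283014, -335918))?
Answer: 403337559644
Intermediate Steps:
Mul(Add(-188739, -462928), Add(-283014, -335918)) = Mul(-651667, -618932) = 403337559644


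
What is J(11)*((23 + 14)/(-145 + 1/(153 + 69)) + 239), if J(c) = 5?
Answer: 38424785/32189 ≈ 1193.7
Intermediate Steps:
J(11)*((23 + 14)/(-145 + 1/(153 + 69)) + 239) = 5*((23 + 14)/(-145 + 1/(153 + 69)) + 239) = 5*(37/(-145 + 1/222) + 239) = 5*(37/(-32189/222) + 239) = 5*(37*(-222/32189) + 239) = 5*(-8214/32189 + 239) = 5*(7684957/32189) = 38424785/32189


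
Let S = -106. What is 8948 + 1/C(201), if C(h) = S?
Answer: 948487/106 ≈ 8948.0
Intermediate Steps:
C(h) = -106
8948 + 1/C(201) = 8948 + 1/(-106) = 8948 - 1/106 = 948487/106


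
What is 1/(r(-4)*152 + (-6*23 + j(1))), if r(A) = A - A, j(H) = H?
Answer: -1/137 ≈ -0.0072993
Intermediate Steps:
r(A) = 0
1/(r(-4)*152 + (-6*23 + j(1))) = 1/(0*152 + (-6*23 + 1)) = 1/(0 + (-138 + 1)) = 1/(0 - 137) = 1/(-137) = -1/137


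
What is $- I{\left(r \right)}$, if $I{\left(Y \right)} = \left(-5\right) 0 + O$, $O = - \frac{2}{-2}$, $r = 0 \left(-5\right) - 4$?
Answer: $-1$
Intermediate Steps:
$r = -4$ ($r = 0 - 4 = -4$)
$O = 1$ ($O = \left(-2\right) \left(- \frac{1}{2}\right) = 1$)
$I{\left(Y \right)} = 1$ ($I{\left(Y \right)} = \left(-5\right) 0 + 1 = 0 + 1 = 1$)
$- I{\left(r \right)} = \left(-1\right) 1 = -1$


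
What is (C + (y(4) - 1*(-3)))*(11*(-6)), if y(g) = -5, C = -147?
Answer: 9834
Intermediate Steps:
(C + (y(4) - 1*(-3)))*(11*(-6)) = (-147 + (-5 - 1*(-3)))*(11*(-6)) = (-147 + (-5 + 3))*(-66) = (-147 - 2)*(-66) = -149*(-66) = 9834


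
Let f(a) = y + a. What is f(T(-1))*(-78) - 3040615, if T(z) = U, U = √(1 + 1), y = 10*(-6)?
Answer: -3035935 - 78*√2 ≈ -3.0360e+6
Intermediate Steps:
y = -60
U = √2 ≈ 1.4142
T(z) = √2
f(a) = -60 + a
f(T(-1))*(-78) - 3040615 = (-60 + √2)*(-78) - 3040615 = (4680 - 78*√2) - 3040615 = -3035935 - 78*√2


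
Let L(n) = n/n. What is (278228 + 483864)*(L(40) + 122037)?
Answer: 93004183496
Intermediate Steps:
L(n) = 1
(278228 + 483864)*(L(40) + 122037) = (278228 + 483864)*(1 + 122037) = 762092*122038 = 93004183496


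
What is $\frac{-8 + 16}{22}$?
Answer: $\frac{4}{11} \approx 0.36364$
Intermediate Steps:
$\frac{-8 + 16}{22} = 8 \cdot \frac{1}{22} = \frac{4}{11}$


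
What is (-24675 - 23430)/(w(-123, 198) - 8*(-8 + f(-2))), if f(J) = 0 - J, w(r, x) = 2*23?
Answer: -48105/94 ≈ -511.76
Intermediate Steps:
w(r, x) = 46
f(J) = -J
(-24675 - 23430)/(w(-123, 198) - 8*(-8 + f(-2))) = (-24675 - 23430)/(46 - 8*(-8 - 1*(-2))) = -48105/(46 - 8*(-8 + 2)) = -48105/(46 - 8*(-6)) = -48105/(46 + 48) = -48105/94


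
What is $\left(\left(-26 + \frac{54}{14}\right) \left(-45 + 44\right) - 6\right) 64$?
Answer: $\frac{7232}{7} \approx 1033.1$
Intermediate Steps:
$\left(\left(-26 + \frac{54}{14}\right) \left(-45 + 44\right) - 6\right) 64 = \left(\left(-26 + 54 \cdot \frac{1}{14}\right) \left(-1\right) - 6\right) 64 = \left(\left(-26 + \frac{27}{7}\right) \left(-1\right) - 6\right) 64 = \left(\left(- \frac{155}{7}\right) \left(-1\right) - 6\right) 64 = \left(\frac{155}{7} - 6\right) 64 = \frac{113}{7} \cdot 64 = \frac{7232}{7}$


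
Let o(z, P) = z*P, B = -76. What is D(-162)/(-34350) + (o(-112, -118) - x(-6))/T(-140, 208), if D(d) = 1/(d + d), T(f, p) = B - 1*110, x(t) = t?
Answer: -24525487769/345011400 ≈ -71.086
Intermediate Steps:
o(z, P) = P*z
T(f, p) = -186 (T(f, p) = -76 - 1*110 = -76 - 110 = -186)
D(d) = 1/(2*d)
D(-162)/(-34350) + (o(-112, -118) - x(-6))/T(-140, 208) = ((½)/(-162))/(-34350) + (-118*(-112) - 1*(-6))/(-186) = ((½)*(-1/162))*(-1/34350) + (13216 + 6)*(-1/186) = -1/324*(-1/34350) + 13222*(-1/186) = 1/11129400 - 6611/93 = -24525487769/345011400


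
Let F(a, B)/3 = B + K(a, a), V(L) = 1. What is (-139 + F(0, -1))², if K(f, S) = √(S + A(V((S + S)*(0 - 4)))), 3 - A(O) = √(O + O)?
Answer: (142 - 3*√(3 - √2))² ≈ 19105.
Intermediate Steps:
A(O) = 3 - √2*√O (A(O) = 3 - √(O + O) = 3 - √(2*O) = 3 - √2*√O)
K(f, S) = √(3 + S - √2) (K(f, S) = √(S + (3 - √2*√1)) = √(S + (3 - 1*√2*1)) = √(S + (3 - √2)) = √(3 + S - √2))
F(a, B) = 3*B + 3*√(3 + a - √2) (F(a, B) = 3*(B + √(3 + a - √2)) = 3*B + 3*√(3 + a - √2))
(-139 + F(0, -1))² = (-139 + (3*(-1) + 3*√(3 + 0 - √2)))² = (-139 + (-3 + 3*√(3 - √2)))² = (-142 + 3*√(3 - √2))²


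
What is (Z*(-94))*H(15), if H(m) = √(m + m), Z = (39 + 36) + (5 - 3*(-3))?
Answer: -8366*√30 ≈ -45823.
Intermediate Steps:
Z = 89 (Z = 75 + (5 + 9) = 75 + 14 = 89)
H(m) = √2*√m (H(m) = √(2*m) = √2*√m)
(Z*(-94))*H(15) = (89*(-94))*(√2*√15) = -8366*√30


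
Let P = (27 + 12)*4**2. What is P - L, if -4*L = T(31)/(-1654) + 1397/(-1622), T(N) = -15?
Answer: 1673488135/2682788 ≈ 623.79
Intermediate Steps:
P = 624 (P = 39*16 = 624)
L = 571577/2682788 (L = -(-15/(-1654) + 1397/(-1622))/4 = -(-15*(-1/1654) + 1397*(-1/1622))/4 = -(15/1654 - 1397/1622)/4 = -1/4*(-571577/670697) = 571577/2682788 ≈ 0.21305)
P - L = 624 - 1*571577/2682788 = 624 - 571577/2682788 = 1673488135/2682788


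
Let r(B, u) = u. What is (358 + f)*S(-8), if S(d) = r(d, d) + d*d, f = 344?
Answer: 39312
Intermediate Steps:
S(d) = d + d**2 (S(d) = d + d*d = d + d**2)
(358 + f)*S(-8) = (358 + 344)*(-8*(1 - 8)) = 702*(-8*(-7)) = 702*56 = 39312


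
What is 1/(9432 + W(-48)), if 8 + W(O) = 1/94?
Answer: 94/885857 ≈ 0.00010611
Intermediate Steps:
W(O) = -751/94 (W(O) = -8 + 1/94 = -751/94)
1/(9432 + W(-48)) = 1/(9432 - 751/94) = 1/(885857/94) = 94/885857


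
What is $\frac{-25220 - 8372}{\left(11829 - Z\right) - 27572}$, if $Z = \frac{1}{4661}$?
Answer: $\frac{39143078}{18344531} \approx 2.1338$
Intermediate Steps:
$Z = \frac{1}{4661} \approx 0.00021455$
$\frac{-25220 - 8372}{\left(11829 - Z\right) - 27572} = \frac{-25220 - 8372}{\left(11829 - \frac{1}{4661}\right) - 27572} = - \frac{33592}{\left(11829 - \frac{1}{4661}\right) - 27572} = - \frac{33592}{\frac{55134968}{4661} - 27572} = - \frac{33592}{- \frac{73378124}{4661}} = \left(-33592\right) \left(- \frac{4661}{73378124}\right) = \frac{39143078}{18344531}$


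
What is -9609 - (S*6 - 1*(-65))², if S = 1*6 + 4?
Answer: -25234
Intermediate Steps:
S = 10 (S = 6 + 4 = 10)
-9609 - (S*6 - 1*(-65))² = -9609 - (10*6 - 1*(-65))² = -9609 - (60 + 65)² = -9609 - 1*125² = -9609 - 1*15625 = -9609 - 15625 = -25234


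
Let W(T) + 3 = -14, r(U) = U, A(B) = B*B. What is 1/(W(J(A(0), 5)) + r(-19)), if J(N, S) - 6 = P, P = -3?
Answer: -1/36 ≈ -0.027778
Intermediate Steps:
A(B) = B**2
J(N, S) = 3 (J(N, S) = 6 - 3 = 3)
W(T) = -17 (W(T) = -3 - 14 = -17)
1/(W(J(A(0), 5)) + r(-19)) = 1/(-17 - 19) = 1/(-36) = -1/36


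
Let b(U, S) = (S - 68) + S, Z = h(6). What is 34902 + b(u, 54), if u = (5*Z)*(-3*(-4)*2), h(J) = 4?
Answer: 34942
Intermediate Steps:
Z = 4
u = 480 (u = (5*4)*(-3*(-4)*2) = 20*(12*2) = 20*24 = 480)
b(U, S) = -68 + 2*S (b(U, S) = (-68 + S) + S = -68 + 2*S)
34902 + b(u, 54) = 34902 + (-68 + 2*54) = 34902 + (-68 + 108) = 34902 + 40 = 34942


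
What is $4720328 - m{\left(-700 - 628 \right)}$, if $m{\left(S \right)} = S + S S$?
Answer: $2958072$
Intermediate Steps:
$m{\left(S \right)} = S + S^{2}$
$4720328 - m{\left(-700 - 628 \right)} = 4720328 - \left(-700 - 628\right) \left(1 - 1328\right) = 4720328 - - 1328 \left(1 - 1328\right) = 4720328 - \left(-1328\right) \left(-1327\right) = 4720328 - 1762256 = 2958072$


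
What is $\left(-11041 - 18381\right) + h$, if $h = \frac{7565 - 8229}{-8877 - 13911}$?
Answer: $- \frac{167616968}{5697} \approx -29422.0$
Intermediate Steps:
$h = \frac{166}{5697}$ ($h = - \frac{664}{-22788} = \left(-664\right) \left(- \frac{1}{22788}\right) = \frac{166}{5697} \approx 0.029138$)
$\left(-11041 - 18381\right) + h = \left(-11041 - 18381\right) + \frac{166}{5697} = -29422 + \frac{166}{5697} = - \frac{167616968}{5697}$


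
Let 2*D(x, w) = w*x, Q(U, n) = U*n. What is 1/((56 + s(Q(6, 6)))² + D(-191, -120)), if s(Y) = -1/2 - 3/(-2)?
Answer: 1/14709 ≈ 6.7986e-5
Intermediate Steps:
s(Y) = 1 (s(Y) = -1*½ - 3*(-½) = -½ + 3/2 = 1)
D(x, w) = w*x/2 (D(x, w) = (w*x)/2 = w*x/2)
1/((56 + s(Q(6, 6)))² + D(-191, -120)) = 1/((56 + 1)² + (½)*(-120)*(-191)) = 1/(57² + 11460) = 1/(3249 + 11460) = 1/14709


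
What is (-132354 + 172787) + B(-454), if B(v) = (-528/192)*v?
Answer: 83363/2 ≈ 41682.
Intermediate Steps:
B(v) = -11*v/4 (B(v) = (-528*1/192)*v = -11*v/4)
(-132354 + 172787) + B(-454) = (-132354 + 172787) - 11/4*(-454) = 40433 + 2497/2 = 83363/2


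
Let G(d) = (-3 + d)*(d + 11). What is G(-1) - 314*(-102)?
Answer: 31988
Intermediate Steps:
G(d) = (-3 + d)*(11 + d)
G(-1) - 314*(-102) = (-33 + (-1)² + 8*(-1)) - 314*(-102) = (-33 + 1 - 8) + 32028 = -40 + 32028 = 31988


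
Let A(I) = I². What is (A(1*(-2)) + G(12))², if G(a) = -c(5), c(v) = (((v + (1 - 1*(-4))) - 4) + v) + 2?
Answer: 81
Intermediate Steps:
c(v) = 3 + 2*v (c(v) = (((v + (1 + 4)) - 4) + v) + 2 = (((v + 5) - 4) + v) + 2 = (((5 + v) - 4) + v) + 2 = ((1 + v) + v) + 2 = (1 + 2*v) + 2 = 3 + 2*v)
G(a) = -13 (G(a) = -(3 + 2*5) = -(3 + 10) = -1*13 = -13)
(A(1*(-2)) + G(12))² = ((1*(-2))² - 13)² = ((-2)² - 13)² = (4 - 13)² = (-9)² = 81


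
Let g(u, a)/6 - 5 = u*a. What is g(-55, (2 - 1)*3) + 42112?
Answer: 41152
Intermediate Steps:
g(u, a) = 30 + 6*a*u (g(u, a) = 30 + 6*(u*a) = 30 + 6*(a*u) = 30 + 6*a*u)
g(-55, (2 - 1)*3) + 42112 = (30 + 6*((2 - 1)*3)*(-55)) + 42112 = (30 + 6*(1*3)*(-55)) + 42112 = (30 + 6*3*(-55)) + 42112 = (30 - 990) + 42112 = -960 + 42112 = 41152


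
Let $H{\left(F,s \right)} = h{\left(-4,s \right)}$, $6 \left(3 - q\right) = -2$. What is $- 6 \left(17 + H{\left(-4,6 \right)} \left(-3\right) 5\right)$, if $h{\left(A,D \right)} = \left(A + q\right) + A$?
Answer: $-522$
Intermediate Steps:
$q = \frac{10}{3}$ ($q = 3 - - \frac{1}{3} = 3 + \frac{1}{3} = \frac{10}{3} \approx 3.3333$)
$h{\left(A,D \right)} = \frac{10}{3} + 2 A$ ($h{\left(A,D \right)} = \left(A + \frac{10}{3}\right) + A = \left(\frac{10}{3} + A\right) + A = \frac{10}{3} + 2 A$)
$H{\left(F,s \right)} = - \frac{14}{3}$ ($H{\left(F,s \right)} = \frac{10}{3} + 2 \left(-4\right) = \frac{10}{3} - 8 = - \frac{14}{3}$)
$- 6 \left(17 + H{\left(-4,6 \right)} \left(-3\right) 5\right) = - 6 \left(17 + \left(- \frac{14}{3}\right) \left(-3\right) 5\right) = - 6 \left(17 + 14 \cdot 5\right) = - 6 \left(17 + 70\right) = \left(-6\right) 87 = -522$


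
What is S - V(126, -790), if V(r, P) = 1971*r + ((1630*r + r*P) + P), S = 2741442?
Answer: 2388046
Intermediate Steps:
V(r, P) = P + 3601*r + P*r (V(r, P) = 1971*r + ((1630*r + P*r) + P) = 1971*r + (P + 1630*r + P*r) = P + 3601*r + P*r)
S - V(126, -790) = 2741442 - (-790 + 3601*126 - 790*126) = 2741442 - (-790 + 453726 - 99540) = 2741442 - 1*353396 = 2741442 - 353396 = 2388046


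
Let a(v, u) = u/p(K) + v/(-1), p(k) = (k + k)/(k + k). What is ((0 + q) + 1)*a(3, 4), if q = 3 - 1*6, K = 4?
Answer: -2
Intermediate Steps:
q = -3 (q = 3 - 6 = -3)
p(k) = 1 (p(k) = (2*k)/((2*k)) = (2*k)*(1/(2*k)) = 1)
a(v, u) = u - v (a(v, u) = u/1 + v/(-1) = u*1 + v*(-1) = u - v)
((0 + q) + 1)*a(3, 4) = ((0 - 3) + 1)*(4 - 1*3) = (-3 + 1)*(4 - 3) = -2*1 = -2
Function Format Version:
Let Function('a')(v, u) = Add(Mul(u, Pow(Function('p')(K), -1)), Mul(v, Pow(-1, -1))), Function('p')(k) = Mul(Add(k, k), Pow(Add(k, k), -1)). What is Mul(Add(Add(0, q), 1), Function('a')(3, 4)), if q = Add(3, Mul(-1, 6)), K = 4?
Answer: -2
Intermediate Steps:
q = -3 (q = Add(3, -6) = -3)
Function('p')(k) = 1 (Function('p')(k) = Mul(Mul(2, k), Pow(Mul(2, k), -1)) = Mul(Mul(2, k), Mul(Rational(1, 2), Pow(k, -1))) = 1)
Function('a')(v, u) = Add(u, Mul(-1, v)) (Function('a')(v, u) = Add(Mul(u, Pow(1, -1)), Mul(v, Pow(-1, -1))) = Add(Mul(u, 1), Mul(v, -1)) = Add(u, Mul(-1, v)))
Mul(Add(Add(0, q), 1), Function('a')(3, 4)) = Mul(Add(Add(0, -3), 1), Add(4, Mul(-1, 3))) = Mul(Add(-3, 1), Add(4, -3)) = Mul(-2, 1) = -2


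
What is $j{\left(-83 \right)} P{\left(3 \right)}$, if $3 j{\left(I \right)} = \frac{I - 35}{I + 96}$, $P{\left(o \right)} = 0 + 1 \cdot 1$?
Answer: $- \frac{118}{39} \approx -3.0256$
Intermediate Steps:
$P{\left(o \right)} = 1$ ($P{\left(o \right)} = 0 + 1 = 1$)
$j{\left(I \right)} = \frac{-35 + I}{3 \left(96 + I\right)}$ ($j{\left(I \right)} = \frac{\left(I - 35\right) \frac{1}{I + 96}}{3} = \frac{\left(-35 + I\right) \frac{1}{96 + I}}{3} = \frac{\frac{1}{96 + I} \left(-35 + I\right)}{3} = \frac{-35 + I}{3 \left(96 + I\right)}$)
$j{\left(-83 \right)} P{\left(3 \right)} = \frac{-35 - 83}{3 \left(96 - 83\right)} 1 = \frac{1}{3} \cdot \frac{1}{13} \left(-118\right) 1 = \left(- \frac{118}{39}\right) 1 = - \frac{118}{39}$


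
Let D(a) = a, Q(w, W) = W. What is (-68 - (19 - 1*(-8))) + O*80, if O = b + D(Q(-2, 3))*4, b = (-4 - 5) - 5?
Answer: -255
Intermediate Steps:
b = -14 (b = -9 - 5 = -14)
O = -2 (O = -14 + 3*4 = -14 + 12 = -2)
(-68 - (19 - 1*(-8))) + O*80 = (-68 - (19 - 1*(-8))) - 2*80 = (-68 - (19 + 8)) - 160 = (-68 - 1*27) - 160 = (-68 - 27) - 160 = -95 - 160 = -255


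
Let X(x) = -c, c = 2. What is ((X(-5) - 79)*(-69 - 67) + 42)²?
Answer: 122279364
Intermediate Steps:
X(x) = -2 (X(x) = -1*2 = -2)
((X(-5) - 79)*(-69 - 67) + 42)² = ((-2 - 79)*(-69 - 67) + 42)² = (-81*(-136) + 42)² = (11016 + 42)² = 11058² = 122279364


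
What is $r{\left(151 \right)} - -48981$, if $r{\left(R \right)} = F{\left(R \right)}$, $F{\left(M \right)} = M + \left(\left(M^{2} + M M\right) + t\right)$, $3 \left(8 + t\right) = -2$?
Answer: $\frac{284176}{3} \approx 94725.0$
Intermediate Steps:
$t = - \frac{26}{3}$ ($t = -8 + \frac{1}{3} \left(-2\right) = -8 - \frac{2}{3} = - \frac{26}{3} \approx -8.6667$)
$F{\left(M \right)} = - \frac{26}{3} + M + 2 M^{2}$ ($F{\left(M \right)} = M - \left(\frac{26}{3} - M^{2} - M M\right) = M + \left(\left(M^{2} + M^{2}\right) - \frac{26}{3}\right) = M + \left(2 M^{2} - \frac{26}{3}\right) = M + \left(- \frac{26}{3} + 2 M^{2}\right) = - \frac{26}{3} + M + 2 M^{2}$)
$r{\left(R \right)} = - \frac{26}{3} + R + 2 R^{2}$
$r{\left(151 \right)} - -48981 = \left(- \frac{26}{3} + 151 + 2 \cdot 151^{2}\right) - -48981 = \left(- \frac{26}{3} + 151 + 2 \cdot 22801\right) + 48981 = \left(- \frac{26}{3} + 151 + 45602\right) + 48981 = \frac{137233}{3} + 48981 = \frac{284176}{3}$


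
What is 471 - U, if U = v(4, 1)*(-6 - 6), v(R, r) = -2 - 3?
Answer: 411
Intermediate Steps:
v(R, r) = -5
U = 60 (U = -5*(-6 - 6) = -5*(-12) = 60)
471 - U = 471 - 1*60 = 471 - 60 = 411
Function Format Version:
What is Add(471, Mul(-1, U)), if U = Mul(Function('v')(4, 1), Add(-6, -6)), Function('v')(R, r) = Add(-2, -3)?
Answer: 411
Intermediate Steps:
Function('v')(R, r) = -5
U = 60 (U = Mul(-5, Add(-6, -6)) = Mul(-5, -12) = 60)
Add(471, Mul(-1, U)) = Add(471, Mul(-1, 60)) = Add(471, -60) = 411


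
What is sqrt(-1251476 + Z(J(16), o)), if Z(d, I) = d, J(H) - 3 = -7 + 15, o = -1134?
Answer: I*sqrt(1251465) ≈ 1118.7*I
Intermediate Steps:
J(H) = 11 (J(H) = 3 + (-7 + 15) = 3 + 8 = 11)
sqrt(-1251476 + Z(J(16), o)) = sqrt(-1251476 + 11) = sqrt(-1251465) = I*sqrt(1251465)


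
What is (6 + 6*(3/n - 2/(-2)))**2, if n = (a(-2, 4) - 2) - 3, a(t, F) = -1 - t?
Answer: 225/4 ≈ 56.250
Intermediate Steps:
n = -4 (n = ((-1 - 1*(-2)) - 2) - 3 = ((-1 + 2) - 2) - 3 = (1 - 2) - 3 = -1 - 3 = -4)
(6 + 6*(3/n - 2/(-2)))**2 = (6 + 6*(3/(-4) - 2/(-2)))**2 = (6 + 6*(3*(-1/4) - 2*(-1/2)))**2 = (6 + 6*(-3/4 + 1))**2 = (6 + 6*(1/4))**2 = (6 + 3/2)**2 = (15/2)**2 = 225/4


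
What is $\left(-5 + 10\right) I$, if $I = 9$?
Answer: $45$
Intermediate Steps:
$\left(-5 + 10\right) I = \left(-5 + 10\right) 9 = 5 \cdot 9 = 45$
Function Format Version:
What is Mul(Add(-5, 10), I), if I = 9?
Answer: 45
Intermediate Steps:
Mul(Add(-5, 10), I) = Mul(Add(-5, 10), 9) = Mul(5, 9) = 45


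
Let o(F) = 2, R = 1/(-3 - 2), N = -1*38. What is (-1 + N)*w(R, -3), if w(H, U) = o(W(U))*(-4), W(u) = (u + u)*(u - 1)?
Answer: 312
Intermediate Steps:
W(u) = 2*u*(-1 + u) (W(u) = (2*u)*(-1 + u) = 2*u*(-1 + u))
N = -38
R = -⅕ (R = 1/(-5) = -⅕ ≈ -0.20000)
w(H, U) = -8 (w(H, U) = 2*(-4) = -8)
(-1 + N)*w(R, -3) = (-1 - 38)*(-8) = -39*(-8) = 312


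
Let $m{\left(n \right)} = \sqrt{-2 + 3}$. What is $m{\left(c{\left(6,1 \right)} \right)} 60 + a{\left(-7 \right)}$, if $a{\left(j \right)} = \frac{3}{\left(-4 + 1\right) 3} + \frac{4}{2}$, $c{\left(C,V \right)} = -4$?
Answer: $\frac{185}{3} \approx 61.667$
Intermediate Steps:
$a{\left(j \right)} = \frac{5}{3}$ ($a{\left(j \right)} = \frac{3}{\left(-3\right) 3} + 4 \cdot \frac{1}{2} = \frac{3}{-9} + 2 = 3 \left(- \frac{1}{9}\right) + 2 = - \frac{1}{3} + 2 = \frac{5}{3}$)
$m{\left(n \right)} = 1$ ($m{\left(n \right)} = \sqrt{1} = 1$)
$m{\left(c{\left(6,1 \right)} \right)} 60 + a{\left(-7 \right)} = 1 \cdot 60 + \frac{5}{3} = 60 + \frac{5}{3} = \frac{185}{3}$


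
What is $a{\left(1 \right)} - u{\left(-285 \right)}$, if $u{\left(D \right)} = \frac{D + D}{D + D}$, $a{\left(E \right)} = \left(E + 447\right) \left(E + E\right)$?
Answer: $895$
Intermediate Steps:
$a{\left(E \right)} = 2 E \left(447 + E\right)$ ($a{\left(E \right)} = \left(447 + E\right) 2 E = 2 E \left(447 + E\right)$)
$u{\left(D \right)} = 1$ ($u{\left(D \right)} = \frac{2 D}{2 D} = 2 D \frac{1}{2 D} = 1$)
$a{\left(1 \right)} - u{\left(-285 \right)} = 2 \cdot 1 \left(447 + 1\right) - 1 = 2 \cdot 1 \cdot 448 - 1 = 896 - 1 = 895$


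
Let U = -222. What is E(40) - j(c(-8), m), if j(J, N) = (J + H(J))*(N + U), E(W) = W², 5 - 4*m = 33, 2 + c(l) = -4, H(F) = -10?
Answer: -2064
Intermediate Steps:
c(l) = -6 (c(l) = -2 - 4 = -6)
m = -7 (m = 5/4 - ¼*33 = 5/4 - 33/4 = -7)
j(J, N) = (-222 + N)*(-10 + J) (j(J, N) = (J - 10)*(N - 222) = (-10 + J)*(-222 + N) = (-222 + N)*(-10 + J))
E(40) - j(c(-8), m) = 40² - (2220 - 222*(-6) - 10*(-7) - 6*(-7)) = 1600 - (2220 + 1332 + 70 + 42) = 1600 - 1*3664 = 1600 - 3664 = -2064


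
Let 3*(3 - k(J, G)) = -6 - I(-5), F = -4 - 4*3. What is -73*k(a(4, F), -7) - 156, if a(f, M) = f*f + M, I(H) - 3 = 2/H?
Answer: -8764/15 ≈ -584.27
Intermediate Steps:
F = -16 (F = -4 - 12 = -16)
I(H) = 3 + 2/H
a(f, M) = M + f² (a(f, M) = f² + M = M + f²)
k(J, G) = 88/15 (k(J, G) = 3 - (-6 - (3 + 2/(-5)))/3 = 3 - (-6 - (3 + 2*(-⅕)))/3 = 3 - (-6 - (3 - ⅖))/3 = 3 - (-6 - 1*13/5)/3 = 3 - (-6 - 13/5)/3 = 3 - ⅓*(-43/5) = 3 + 43/15 = 88/15)
-73*k(a(4, F), -7) - 156 = -73*88/15 - 156 = -6424/15 - 156 = -8764/15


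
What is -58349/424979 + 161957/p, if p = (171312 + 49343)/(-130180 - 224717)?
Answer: -24426978543201586/93773741245 ≈ -2.6049e+5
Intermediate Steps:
p = -220655/354897 (p = 220655/(-354897) = 220655*(-1/354897) = -220655/354897 ≈ -0.62174)
-58349/424979 + 161957/p = -58349/424979 + 161957/(-220655/354897) = -58349*1/424979 + 161957*(-354897/220655) = -58349/424979 - 57478053429/220655 = -24426978543201586/93773741245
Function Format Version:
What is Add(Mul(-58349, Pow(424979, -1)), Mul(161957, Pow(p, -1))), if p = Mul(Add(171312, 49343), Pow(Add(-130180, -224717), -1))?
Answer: Rational(-24426978543201586, 93773741245) ≈ -2.6049e+5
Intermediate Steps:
p = Rational(-220655, 354897) (p = Mul(220655, Pow(-354897, -1)) = Mul(220655, Rational(-1, 354897)) = Rational(-220655, 354897) ≈ -0.62174)
Add(Mul(-58349, Pow(424979, -1)), Mul(161957, Pow(p, -1))) = Add(Mul(-58349, Pow(424979, -1)), Mul(161957, Pow(Rational(-220655, 354897), -1))) = Add(Mul(-58349, Rational(1, 424979)), Mul(161957, Rational(-354897, 220655))) = Add(Rational(-58349, 424979), Rational(-57478053429, 220655)) = Rational(-24426978543201586, 93773741245)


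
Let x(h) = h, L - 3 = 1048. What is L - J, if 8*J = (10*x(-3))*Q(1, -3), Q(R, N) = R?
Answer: 4219/4 ≈ 1054.8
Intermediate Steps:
L = 1051 (L = 3 + 1048 = 1051)
J = -15/4 (J = ((10*(-3))*1)/8 = (-30*1)/8 = (⅛)*(-30) = -15/4 ≈ -3.7500)
L - J = 1051 - 1*(-15/4) = 1051 + 15/4 = 4219/4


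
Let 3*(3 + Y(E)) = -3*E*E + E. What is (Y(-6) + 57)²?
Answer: 256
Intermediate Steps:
Y(E) = -3 - E² + E/3 (Y(E) = -3 + (-3*E*E + E)/3 = -3 + (-3*E² + E)/3 = -3 + (E - 3*E²)/3 = -3 + (-E² + E/3) = -3 - E² + E/3)
(Y(-6) + 57)² = ((-3 - 1*(-6)² + (⅓)*(-6)) + 57)² = ((-3 - 1*36 - 2) + 57)² = ((-3 - 36 - 2) + 57)² = (-41 + 57)² = 16² = 256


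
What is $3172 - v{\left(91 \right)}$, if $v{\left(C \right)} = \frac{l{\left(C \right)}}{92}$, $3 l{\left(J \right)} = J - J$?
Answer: $3172$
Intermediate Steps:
$l{\left(J \right)} = 0$ ($l{\left(J \right)} = \frac{J - J}{3} = \frac{1}{3} \cdot 0 = 0$)
$v{\left(C \right)} = 0$ ($v{\left(C \right)} = \frac{0}{92} = 0 \cdot \frac{1}{92} = 0$)
$3172 - v{\left(91 \right)} = 3172 - 0 = 3172 + 0 = 3172$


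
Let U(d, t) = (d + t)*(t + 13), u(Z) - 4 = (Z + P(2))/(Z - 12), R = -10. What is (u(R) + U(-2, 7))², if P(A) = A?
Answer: 1317904/121 ≈ 10892.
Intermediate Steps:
u(Z) = 4 + (2 + Z)/(-12 + Z) (u(Z) = 4 + (Z + 2)/(Z - 12) = 4 + (2 + Z)/(-12 + Z))
U(d, t) = (13 + t)*(d + t) (U(d, t) = (d + t)*(13 + t) = (13 + t)*(d + t))
(u(R) + U(-2, 7))² = ((-46 + 5*(-10))/(-12 - 10) + (7² + 13*(-2) + 13*7 - 2*7))² = ((-46 - 50)/(-22) + (49 - 26 + 91 - 14))² = (-1/22*(-96) + 100)² = (48/11 + 100)² = (1148/11)² = 1317904/121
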